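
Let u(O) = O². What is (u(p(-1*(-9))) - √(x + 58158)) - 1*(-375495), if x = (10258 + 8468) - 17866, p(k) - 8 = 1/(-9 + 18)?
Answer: 30420424/81 - √59018 ≈ 3.7532e+5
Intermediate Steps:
p(k) = 73/9 (p(k) = 8 + 1/(-9 + 18) = 8 + 1/9 = 8 + ⅑ = 73/9)
x = 860 (x = 18726 - 17866 = 860)
(u(p(-1*(-9))) - √(x + 58158)) - 1*(-375495) = ((73/9)² - √(860 + 58158)) - 1*(-375495) = (5329/81 - √59018) + 375495 = 30420424/81 - √59018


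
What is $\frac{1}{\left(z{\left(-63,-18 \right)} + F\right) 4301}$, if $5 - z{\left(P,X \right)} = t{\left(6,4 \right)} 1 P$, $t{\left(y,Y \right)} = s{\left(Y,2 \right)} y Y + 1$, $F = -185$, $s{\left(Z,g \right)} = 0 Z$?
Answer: $- \frac{1}{503217} \approx -1.9872 \cdot 10^{-6}$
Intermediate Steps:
$s{\left(Z,g \right)} = 0$
$t{\left(y,Y \right)} = 1$ ($t{\left(y,Y \right)} = 0 y Y + 1 = 0 Y + 1 = 0 + 1 = 1$)
$z{\left(P,X \right)} = 5 - P$ ($z{\left(P,X \right)} = 5 - 1 \cdot 1 P = 5 - 1 P = 5 - P$)
$\frac{1}{\left(z{\left(-63,-18 \right)} + F\right) 4301} = \frac{1}{\left(\left(5 - -63\right) - 185\right) 4301} = \frac{1}{\left(5 + 63\right) - 185} \cdot \frac{1}{4301} = \frac{1}{68 - 185} \cdot \frac{1}{4301} = \frac{1}{-117} \cdot \frac{1}{4301} = \left(- \frac{1}{117}\right) \frac{1}{4301} = - \frac{1}{503217}$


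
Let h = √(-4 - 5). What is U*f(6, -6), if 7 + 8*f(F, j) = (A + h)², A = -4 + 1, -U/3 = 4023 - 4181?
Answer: -1659/4 - 2133*I/2 ≈ -414.75 - 1066.5*I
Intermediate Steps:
U = 474 (U = -3*(4023 - 4181) = -3*(-158) = 474)
h = 3*I (h = √(-9) = 3*I ≈ 3.0*I)
A = -3
f(F, j) = -7/8 + (-3 + 3*I)²/8
U*f(6, -6) = 474*(-7/8 - 9*I/4) = -1659/4 - 2133*I/2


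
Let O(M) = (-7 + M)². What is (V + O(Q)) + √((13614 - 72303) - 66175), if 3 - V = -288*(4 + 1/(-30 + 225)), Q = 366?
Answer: 8452436/65 + 8*I*√1951 ≈ 1.3004e+5 + 353.36*I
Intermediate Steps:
V = 75171/65 (V = 3 - (-288)*(4 + 1/(-30 + 225)) = 3 - (-288)*(4 + 1/195) = 3 - (-288)*781/195 = 3 - 1*(-74976/65) = 3 + 74976/65 = 75171/65 ≈ 1156.5)
(V + O(Q)) + √((13614 - 72303) - 66175) = (75171/65 + (-7 + 366)²) + √((13614 - 72303) - 66175) = (75171/65 + 359²) + √(-58689 - 66175) = (75171/65 + 128881) + √(-124864) = 8452436/65 + 8*I*√1951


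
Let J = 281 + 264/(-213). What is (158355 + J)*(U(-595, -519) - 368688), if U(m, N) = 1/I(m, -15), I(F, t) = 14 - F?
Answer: -842969273246796/14413 ≈ -5.8487e+10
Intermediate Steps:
J = 19863/71 (J = 281 - 1/213*264 = 281 - 88/71 = 19863/71 ≈ 279.76)
U(m, N) = 1/(14 - m)
(158355 + J)*(U(-595, -519) - 368688) = (158355 + 19863/71)*(-1/(-14 - 595) - 368688) = 11263068*(-1/(-609) - 368688)/71 = 11263068*(-1*(-1/609) - 368688)/71 = 11263068*(1/609 - 368688)/71 = (11263068/71)*(-224530991/609) = -842969273246796/14413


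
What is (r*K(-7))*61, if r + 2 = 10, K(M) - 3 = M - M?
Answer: 1464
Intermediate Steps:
K(M) = 3 (K(M) = 3 + (M - M) = 3 + 0 = 3)
r = 8 (r = -2 + 10 = 8)
(r*K(-7))*61 = (8*3)*61 = 24*61 = 1464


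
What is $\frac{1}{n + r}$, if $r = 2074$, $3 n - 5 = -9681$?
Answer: $- \frac{3}{3454} \approx -0.00086856$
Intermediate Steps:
$n = - \frac{9676}{3}$ ($n = \frac{5}{3} + \frac{1}{3} \left(-9681\right) = \frac{5}{3} - 3227 = - \frac{9676}{3} \approx -3225.3$)
$\frac{1}{n + r} = \frac{1}{- \frac{9676}{3} + 2074} = \frac{1}{- \frac{3454}{3}} = - \frac{3}{3454}$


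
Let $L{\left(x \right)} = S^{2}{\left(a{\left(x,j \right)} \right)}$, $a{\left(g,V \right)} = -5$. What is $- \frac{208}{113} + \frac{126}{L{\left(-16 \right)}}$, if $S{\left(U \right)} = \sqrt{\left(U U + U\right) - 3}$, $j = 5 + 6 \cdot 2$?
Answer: $\frac{10702}{1921} \approx 5.5711$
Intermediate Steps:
$j = 17$ ($j = 5 + 12 = 17$)
$S{\left(U \right)} = \sqrt{-3 + U + U^{2}}$ ($S{\left(U \right)} = \sqrt{\left(U^{2} + U\right) - 3} = \sqrt{\left(U + U^{2}\right) - 3} = \sqrt{-3 + U + U^{2}}$)
$L{\left(x \right)} = 17$ ($L{\left(x \right)} = \left(\sqrt{-3 - 5 + \left(-5\right)^{2}}\right)^{2} = \left(\sqrt{-3 - 5 + 25}\right)^{2} = \left(\sqrt{17}\right)^{2} = 17$)
$- \frac{208}{113} + \frac{126}{L{\left(-16 \right)}} = - \frac{208}{113} + \frac{126}{17} = \frac{10702}{1921}$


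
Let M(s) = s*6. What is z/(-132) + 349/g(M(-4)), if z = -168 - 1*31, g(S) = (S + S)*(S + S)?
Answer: 42047/25344 ≈ 1.6591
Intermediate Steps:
M(s) = 6*s
g(S) = 4*S**2 (g(S) = (2*S)*(2*S) = 4*S**2)
z = -199 (z = -168 - 31 = -199)
z/(-132) + 349/g(M(-4)) = -199/(-132) + 349/((4*(6*(-4))**2)) = -199*(-1/132) + 349/((4*(-24)**2)) = 199/132 + 349/((4*576)) = 199/132 + 349/2304 = 42047/25344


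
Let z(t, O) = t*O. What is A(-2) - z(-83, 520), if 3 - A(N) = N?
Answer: 43165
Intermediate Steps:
A(N) = 3 - N
z(t, O) = O*t
A(-2) - z(-83, 520) = (3 - 1*(-2)) - 520*(-83) = (3 + 2) - 1*(-43160) = 5 + 43160 = 43165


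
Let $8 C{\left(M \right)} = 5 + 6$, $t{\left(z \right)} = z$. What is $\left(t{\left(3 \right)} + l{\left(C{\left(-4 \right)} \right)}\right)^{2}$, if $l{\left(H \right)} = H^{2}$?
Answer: $\frac{97969}{4096} \approx 23.918$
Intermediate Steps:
$C{\left(M \right)} = \frac{11}{8}$ ($C{\left(M \right)} = \frac{5 + 6}{8} = \frac{1}{8} \cdot 11 = \frac{11}{8}$)
$\left(t{\left(3 \right)} + l{\left(C{\left(-4 \right)} \right)}\right)^{2} = \left(3 + \left(\frac{11}{8}\right)^{2}\right)^{2} = \left(3 + \frac{121}{64}\right)^{2} = \left(\frac{313}{64}\right)^{2} = \frac{97969}{4096}$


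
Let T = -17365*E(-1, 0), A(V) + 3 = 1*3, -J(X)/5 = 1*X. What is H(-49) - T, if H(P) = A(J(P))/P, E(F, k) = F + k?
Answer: -17365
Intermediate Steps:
J(X) = -5*X
A(V) = 0 (A(V) = -3 + 1*3 = -3 + 3 = 0)
H(P) = 0 (H(P) = 0/P = 0)
T = 17365 (T = -17365*(-1 + 0) = -17365*(-1) = 17365)
H(-49) - T = 0 - 1*17365 = 0 - 17365 = -17365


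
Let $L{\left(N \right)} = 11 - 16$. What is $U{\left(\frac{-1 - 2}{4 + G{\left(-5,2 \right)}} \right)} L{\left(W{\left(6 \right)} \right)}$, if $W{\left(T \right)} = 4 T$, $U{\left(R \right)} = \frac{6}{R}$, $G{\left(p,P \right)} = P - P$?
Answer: $40$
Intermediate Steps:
$G{\left(p,P \right)} = 0$
$L{\left(N \right)} = -5$
$U{\left(\frac{-1 - 2}{4 + G{\left(-5,2 \right)}} \right)} L{\left(W{\left(6 \right)} \right)} = \frac{6}{\left(-1 - 2\right) \frac{1}{4 + 0}} \left(-5\right) = \frac{6}{\left(-3\right) \frac{1}{4}} \left(-5\right) = \frac{6}{- \frac{3}{4}} \left(-5\right) = 6 \left(- \frac{4}{3}\right) \left(-5\right) = \left(-8\right) \left(-5\right) = 40$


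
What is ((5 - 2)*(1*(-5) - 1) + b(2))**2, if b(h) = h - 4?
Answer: 400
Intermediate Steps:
b(h) = -4 + h
((5 - 2)*(1*(-5) - 1) + b(2))**2 = ((5 - 2)*(1*(-5) - 1) + (-4 + 2))**2 = (3*(-5 - 1) - 2)**2 = (3*(-6) - 2)**2 = (-18 - 2)**2 = (-20)**2 = 400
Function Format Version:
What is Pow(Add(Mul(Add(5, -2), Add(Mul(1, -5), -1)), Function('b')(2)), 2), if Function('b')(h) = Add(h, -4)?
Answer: 400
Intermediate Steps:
Function('b')(h) = Add(-4, h)
Pow(Add(Mul(Add(5, -2), Add(Mul(1, -5), -1)), Function('b')(2)), 2) = Pow(Add(Mul(Add(5, -2), Add(Mul(1, -5), -1)), Add(-4, 2)), 2) = Pow(Add(Mul(3, Add(-5, -1)), -2), 2) = Pow(Add(Mul(3, -6), -2), 2) = Pow(Add(-18, -2), 2) = Pow(-20, 2) = 400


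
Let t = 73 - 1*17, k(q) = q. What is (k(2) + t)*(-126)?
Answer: -7308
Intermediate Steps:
t = 56 (t = 73 - 17 = 56)
(k(2) + t)*(-126) = (2 + 56)*(-126) = 58*(-126) = -7308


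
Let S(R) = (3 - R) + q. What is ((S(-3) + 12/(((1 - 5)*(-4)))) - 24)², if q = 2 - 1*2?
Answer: 4761/16 ≈ 297.56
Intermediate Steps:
q = 0 (q = 2 - 2 = 0)
S(R) = 3 - R (S(R) = (3 - R) + 0 = 3 - R)
((S(-3) + 12/(((1 - 5)*(-4)))) - 24)² = (((3 - 1*(-3)) + 12/(((1 - 5)*(-4)))) - 24)² = (((3 + 3) + 12/((-4*(-4)))) - 24)² = ((6 + 12/16) - 24)² = ((6 + 12*(1/16)) - 24)² = ((6 + ¾) - 24)² = (27/4 - 24)² = (-69/4)² = 4761/16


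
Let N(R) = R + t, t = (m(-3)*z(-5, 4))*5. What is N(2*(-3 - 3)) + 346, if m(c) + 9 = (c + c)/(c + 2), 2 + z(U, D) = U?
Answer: 439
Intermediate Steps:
z(U, D) = -2 + U
m(c) = -9 + 2*c/(2 + c) (m(c) = -9 + (c + c)/(c + 2) = -9 + (2*c)/(2 + c) = -9 + 2*c/(2 + c))
t = 105 (t = (((-18 - 7*(-3))/(2 - 3))*(-2 - 5))*5 = (((-18 + 21)/(-1))*(-7))*5 = (-1*3*(-7))*5 = -3*(-7)*5 = 21*5 = 105)
N(R) = 105 + R (N(R) = R + 105 = 105 + R)
N(2*(-3 - 3)) + 346 = (105 + 2*(-3 - 3)) + 346 = (105 + 2*(-6)) + 346 = (105 - 12) + 346 = 93 + 346 = 439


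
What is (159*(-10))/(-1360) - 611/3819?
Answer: 524125/519384 ≈ 1.0091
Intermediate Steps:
(159*(-10))/(-1360) - 611/3819 = -1590*(-1/1360) - 611*1/3819 = 159/136 - 611/3819 = 524125/519384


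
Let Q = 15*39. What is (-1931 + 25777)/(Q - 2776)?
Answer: -23846/2191 ≈ -10.884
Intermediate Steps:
Q = 585
(-1931 + 25777)/(Q - 2776) = (-1931 + 25777)/(585 - 2776) = 23846/(-2191) = 23846*(-1/2191) = -23846/2191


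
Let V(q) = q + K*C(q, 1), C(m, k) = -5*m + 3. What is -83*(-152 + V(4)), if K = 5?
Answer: 19339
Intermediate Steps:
C(m, k) = 3 - 5*m
V(q) = 15 - 24*q (V(q) = q + 5*(3 - 5*q) = q + (15 - 25*q) = 15 - 24*q)
-83*(-152 + V(4)) = -83*(-152 + (15 - 24*4)) = -83*(-152 + (15 - 96)) = -83*(-152 - 81) = -83*(-233) = 19339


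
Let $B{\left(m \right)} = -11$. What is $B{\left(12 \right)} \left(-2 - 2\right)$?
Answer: $44$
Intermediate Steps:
$B{\left(12 \right)} \left(-2 - 2\right) = - 11 \left(-2 - 2\right) = \left(-11\right) \left(-4\right) = 44$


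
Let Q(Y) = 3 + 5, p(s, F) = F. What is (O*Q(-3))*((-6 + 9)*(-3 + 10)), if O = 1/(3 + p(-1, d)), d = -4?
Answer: -168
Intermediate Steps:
Q(Y) = 8
O = -1 (O = 1/(3 - 4) = 1/(-1) = -1)
(O*Q(-3))*((-6 + 9)*(-3 + 10)) = (-1*8)*((-6 + 9)*(-3 + 10)) = -24*7 = -8*21 = -168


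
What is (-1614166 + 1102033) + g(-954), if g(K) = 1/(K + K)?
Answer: -977149765/1908 ≈ -5.1213e+5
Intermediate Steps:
g(K) = 1/(2*K)
(-1614166 + 1102033) + g(-954) = (-1614166 + 1102033) + (½)/(-954) = -512133 + (½)*(-1/954) = -512133 - 1/1908 = -977149765/1908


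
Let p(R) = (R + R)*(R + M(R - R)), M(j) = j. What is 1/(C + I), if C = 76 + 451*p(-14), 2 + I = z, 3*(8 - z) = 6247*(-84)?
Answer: 1/351790 ≈ 2.8426e-6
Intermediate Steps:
z = 174924 (z = 8 - 6247*(-84)/3 = 8 - 1/3*(-524748) = 8 + 174916 = 174924)
p(R) = 2*R**2 (p(R) = (R + R)*(R + (R - R)) = (2*R)*(R + 0) = (2*R)*R = 2*R**2)
I = 174922 (I = -2 + 174924 = 174922)
C = 176868 (C = 76 + 451*(2*(-14)**2) = 76 + 451*(2*196) = 76 + 451*392 = 76 + 176792 = 176868)
1/(C + I) = 1/(176868 + 174922) = 1/351790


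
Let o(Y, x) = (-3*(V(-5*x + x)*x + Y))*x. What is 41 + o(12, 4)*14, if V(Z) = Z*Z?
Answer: -174007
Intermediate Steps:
V(Z) = Z²
o(Y, x) = x*(-48*x³ - 3*Y) (o(Y, x) = (-3*((-5*x + x)²*x + Y))*x = (-3*((-4*x)²*x + Y))*x = (-3*((16*x²)*x + Y))*x = (-3*(16*x³ + Y))*x = (-3*(Y + 16*x³))*x = (-48*x³ - 3*Y)*x = x*(-48*x³ - 3*Y))
41 + o(12, 4)*14 = 41 - 3*4*(12 + 16*4³)*14 = 41 - 3*4*(12 + 16*64)*14 = 41 - 3*4*(12 + 1024)*14 = 41 - 3*4*1036*14 = 41 - 12432*14 = 41 - 174048 = -174007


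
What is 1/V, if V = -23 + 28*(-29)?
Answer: -1/835 ≈ -0.0011976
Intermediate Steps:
V = -835 (V = -23 - 812 = -835)
1/V = 1/(-835) = -1/835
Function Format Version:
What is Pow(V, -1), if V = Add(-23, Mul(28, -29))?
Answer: Rational(-1, 835) ≈ -0.0011976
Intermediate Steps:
V = -835 (V = Add(-23, -812) = -835)
Pow(V, -1) = Pow(-835, -1) = Rational(-1, 835)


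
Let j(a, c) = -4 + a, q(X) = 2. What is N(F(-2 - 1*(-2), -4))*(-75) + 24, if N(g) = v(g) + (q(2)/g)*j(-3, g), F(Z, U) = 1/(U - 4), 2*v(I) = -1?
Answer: -16677/2 ≈ -8338.5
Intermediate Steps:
v(I) = -½ (v(I) = (½)*(-1) = -½)
F(Z, U) = 1/(-4 + U)
N(g) = -½ - 14/g (N(g) = -½ + (2/g)*(-4 - 3) = -½ + (2/g)*(-7) = -½ - 14/g)
N(F(-2 - 1*(-2), -4))*(-75) + 24 = ((-28 - 1/(-4 - 4))/(2*(1/(-4 - 4))))*(-75) + 24 = ((-28 - 1/(-8))/(2*(1/(-8))))*(-75) + 24 = ((-28 - 1*(-⅛))/(2*(-⅛)))*(-75) + 24 = ((½)*(-8)*(-28 + ⅛))*(-75) + 24 = ((½)*(-8)*(-223/8))*(-75) + 24 = (223/2)*(-75) + 24 = -16725/2 + 24 = -16677/2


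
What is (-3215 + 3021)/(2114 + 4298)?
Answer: -97/3206 ≈ -0.030256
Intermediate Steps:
(-3215 + 3021)/(2114 + 4298) = -194/6412 = -194*1/6412 = -97/3206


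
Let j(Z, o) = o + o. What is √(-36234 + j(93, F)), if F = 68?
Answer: I*√36098 ≈ 189.99*I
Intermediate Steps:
j(Z, o) = 2*o
√(-36234 + j(93, F)) = √(-36234 + 2*68) = √(-36234 + 136) = √(-36098) = I*√36098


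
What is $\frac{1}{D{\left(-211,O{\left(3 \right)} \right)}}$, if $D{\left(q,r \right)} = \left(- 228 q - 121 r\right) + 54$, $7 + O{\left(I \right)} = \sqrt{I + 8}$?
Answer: $\frac{49009}{2401721030} + \frac{121 \sqrt{11}}{2401721030} \approx 2.0573 \cdot 10^{-5}$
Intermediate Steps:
$O{\left(I \right)} = -7 + \sqrt{8 + I}$ ($O{\left(I \right)} = -7 + \sqrt{I + 8} = -7 + \sqrt{8 + I}$)
$D{\left(q,r \right)} = 54 - 228 q - 121 r$
$\frac{1}{D{\left(-211,O{\left(3 \right)} \right)}} = \frac{1}{54 - -48108 - 121 \left(-7 + \sqrt{8 + 3}\right)} = \frac{1}{54 + 48108 - 121 \left(-7 + \sqrt{11}\right)} = \frac{1}{54 + 48108 + \left(847 - 121 \sqrt{11}\right)} = \frac{1}{49009 - 121 \sqrt{11}}$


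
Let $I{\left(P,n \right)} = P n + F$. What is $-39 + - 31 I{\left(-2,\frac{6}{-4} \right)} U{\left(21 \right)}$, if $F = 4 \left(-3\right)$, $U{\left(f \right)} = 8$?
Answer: $2193$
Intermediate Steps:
$F = -12$
$I{\left(P,n \right)} = -12 + P n$ ($I{\left(P,n \right)} = P n - 12 = -12 + P n$)
$-39 + - 31 I{\left(-2,\frac{6}{-4} \right)} U{\left(21 \right)} = -39 + - 31 \left(-12 - 2 \frac{6}{-4}\right) 8 = -39 + - 31 \left(-12 - 2 \cdot 6 \left(- \frac{1}{4}\right)\right) 8 = -39 + - 31 \left(-12 - -3\right) 8 = -39 + - 31 \left(-12 + 3\right) 8 = -39 + \left(-31\right) \left(-9\right) 8 = -39 + 279 \cdot 8 = -39 + 2232 = 2193$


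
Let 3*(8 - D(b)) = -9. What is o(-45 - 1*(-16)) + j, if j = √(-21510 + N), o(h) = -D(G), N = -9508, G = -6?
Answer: -11 + I*√31018 ≈ -11.0 + 176.12*I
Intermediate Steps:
D(b) = 11 (D(b) = 8 - ⅓*(-9) = 8 + 3 = 11)
o(h) = -11 (o(h) = -1*11 = -11)
j = I*√31018 (j = √(-21510 - 9508) = √(-31018) = I*√31018 ≈ 176.12*I)
o(-45 - 1*(-16)) + j = -11 + I*√31018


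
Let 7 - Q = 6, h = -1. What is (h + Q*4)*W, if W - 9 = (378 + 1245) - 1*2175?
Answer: -1629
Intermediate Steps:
Q = 1 (Q = 7 - 1*6 = 7 - 6 = 1)
W = -543 (W = 9 + ((378 + 1245) - 1*2175) = 9 + (1623 - 2175) = 9 - 552 = -543)
(h + Q*4)*W = (-1 + 1*4)*(-543) = (-1 + 4)*(-543) = 3*(-543) = -1629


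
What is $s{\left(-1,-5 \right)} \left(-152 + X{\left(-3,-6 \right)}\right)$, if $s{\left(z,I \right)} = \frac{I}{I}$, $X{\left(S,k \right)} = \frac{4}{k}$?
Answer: $- \frac{458}{3} \approx -152.67$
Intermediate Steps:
$s{\left(z,I \right)} = 1$
$s{\left(-1,-5 \right)} \left(-152 + X{\left(-3,-6 \right)}\right) = 1 \left(-152 + \frac{4}{-6}\right) = 1 \left(-152 + 4 \left(- \frac{1}{6}\right)\right) = 1 \left(-152 - \frac{2}{3}\right) = 1 \left(- \frac{458}{3}\right) = - \frac{458}{3}$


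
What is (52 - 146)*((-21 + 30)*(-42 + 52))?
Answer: -8460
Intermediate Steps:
(52 - 146)*((-21 + 30)*(-42 + 52)) = -846*10 = -94*90 = -8460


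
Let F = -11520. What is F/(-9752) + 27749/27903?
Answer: 74006351/34013757 ≈ 2.1758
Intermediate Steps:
F/(-9752) + 27749/27903 = -11520/(-9752) + 27749/27903 = -11520*(-1/9752) + 27749*(1/27903) = 1440/1219 + 27749/27903 = 74006351/34013757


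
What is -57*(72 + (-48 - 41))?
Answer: 969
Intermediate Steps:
-57*(72 + (-48 - 41)) = -57*(72 - 89) = -57*(-17) = 969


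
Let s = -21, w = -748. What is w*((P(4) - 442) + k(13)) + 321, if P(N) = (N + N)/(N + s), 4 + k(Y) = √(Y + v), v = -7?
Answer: 334281 - 748*√6 ≈ 3.3245e+5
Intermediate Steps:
k(Y) = -4 + √(-7 + Y) (k(Y) = -4 + √(Y - 7) = -4 + √(-7 + Y))
P(N) = 2*N/(-21 + N) (P(N) = (N + N)/(N - 21) = (2*N)/(-21 + N) = 2*N/(-21 + N))
w*((P(4) - 442) + k(13)) + 321 = -748*((2*4/(-21 + 4) - 442) + (-4 + √(-7 + 13))) + 321 = -748*((2*4/(-17) - 442) + (-4 + √6)) + 321 = -748*((2*4*(-1/17) - 442) + (-4 + √6)) + 321 = -748*((-8/17 - 442) + (-4 + √6)) + 321 = -748*(-7522/17 + (-4 + √6)) + 321 = -748*(-7590/17 + √6) + 321 = (333960 - 748*√6) + 321 = 334281 - 748*√6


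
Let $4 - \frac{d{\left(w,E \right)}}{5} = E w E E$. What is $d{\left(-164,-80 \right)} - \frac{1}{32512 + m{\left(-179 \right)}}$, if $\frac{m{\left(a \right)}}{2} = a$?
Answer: $- \frac{13499534716921}{32154} \approx -4.1984 \cdot 10^{8}$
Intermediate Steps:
$m{\left(a \right)} = 2 a$
$d{\left(w,E \right)} = 20 - 5 w E^{3}$ ($d{\left(w,E \right)} = 20 - 5 E w E E = 20 - 5 E E w E = 20 - 5 w E^{2} E = 20 - 5 w E^{3}$)
$d{\left(-164,-80 \right)} - \frac{1}{32512 + m{\left(-179 \right)}} = \left(20 - - 820 \left(-80\right)^{3}\right) - \frac{1}{32512 + 2 \left(-179\right)} = \left(20 - \left(-820\right) \left(-512000\right)\right) - \frac{1}{32512 - 358} = \left(20 - 419840000\right) - \frac{1}{32154} = -419839980 - \frac{1}{32154} = - \frac{13499534716921}{32154}$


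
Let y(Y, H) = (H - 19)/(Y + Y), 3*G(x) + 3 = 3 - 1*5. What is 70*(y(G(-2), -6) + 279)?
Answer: 20055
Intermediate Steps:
G(x) = -5/3 (G(x) = -1 + (3 - 1*5)/3 = -1 + (3 - 5)/3 = -1 + (1/3)*(-2) = -1 - 2/3 = -5/3)
y(Y, H) = (-19 + H)/(2*Y) (y(Y, H) = (-19 + H)/((2*Y)) = (-19 + H)*(1/(2*Y)) = (-19 + H)/(2*Y))
70*(y(G(-2), -6) + 279) = 70*((-19 - 6)/(2*(-5/3)) + 279) = 70*((1/2)*(-3/5)*(-25) + 279) = 70*(15/2 + 279) = 70*(573/2) = 20055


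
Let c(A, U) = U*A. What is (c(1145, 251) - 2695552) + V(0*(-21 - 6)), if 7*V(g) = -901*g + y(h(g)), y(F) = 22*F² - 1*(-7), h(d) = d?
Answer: -2408156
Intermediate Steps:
y(F) = 7 + 22*F² (y(F) = 22*F² + 7 = 7 + 22*F²)
c(A, U) = A*U
V(g) = 1 - 901*g/7 + 22*g²/7 (V(g) = (-901*g + (7 + 22*g²))/7 = (7 - 901*g + 22*g²)/7 = 1 - 901*g/7 + 22*g²/7)
(c(1145, 251) - 2695552) + V(0*(-21 - 6)) = (1145*251 - 2695552) + (1 - 0*(-21 - 6) + 22*(0*(-21 - 6))²/7) = (287395 - 2695552) + (1 - 0*(-27) + 22*(0*(-27))²/7) = -2408157 + (1 - 901/7*0 + (22/7)*0²) = -2408157 + (1 + 0 + (22/7)*0) = -2408157 + (1 + 0 + 0) = -2408157 + 1 = -2408156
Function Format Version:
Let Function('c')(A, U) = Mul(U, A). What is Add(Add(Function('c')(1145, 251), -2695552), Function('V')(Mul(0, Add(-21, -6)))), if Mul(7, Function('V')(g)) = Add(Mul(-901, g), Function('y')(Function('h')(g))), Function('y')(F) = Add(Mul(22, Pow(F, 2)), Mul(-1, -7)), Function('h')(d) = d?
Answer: -2408156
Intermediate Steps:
Function('y')(F) = Add(7, Mul(22, Pow(F, 2))) (Function('y')(F) = Add(Mul(22, Pow(F, 2)), 7) = Add(7, Mul(22, Pow(F, 2))))
Function('c')(A, U) = Mul(A, U)
Function('V')(g) = Add(1, Mul(Rational(-901, 7), g), Mul(Rational(22, 7), Pow(g, 2))) (Function('V')(g) = Mul(Rational(1, 7), Add(Mul(-901, g), Add(7, Mul(22, Pow(g, 2))))) = Mul(Rational(1, 7), Add(7, Mul(-901, g), Mul(22, Pow(g, 2)))) = Add(1, Mul(Rational(-901, 7), g), Mul(Rational(22, 7), Pow(g, 2))))
Add(Add(Function('c')(1145, 251), -2695552), Function('V')(Mul(0, Add(-21, -6)))) = Add(Add(Mul(1145, 251), -2695552), Add(1, Mul(Rational(-901, 7), Mul(0, Add(-21, -6))), Mul(Rational(22, 7), Pow(Mul(0, Add(-21, -6)), 2)))) = Add(Add(287395, -2695552), Add(1, Mul(Rational(-901, 7), Mul(0, -27)), Mul(Rational(22, 7), Pow(Mul(0, -27), 2)))) = Add(-2408157, Add(1, Mul(Rational(-901, 7), 0), Mul(Rational(22, 7), Pow(0, 2)))) = Add(-2408157, Add(1, 0, Mul(Rational(22, 7), 0))) = Add(-2408157, Add(1, 0, 0)) = Add(-2408157, 1) = -2408156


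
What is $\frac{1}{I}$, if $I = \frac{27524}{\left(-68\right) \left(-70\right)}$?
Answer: $\frac{170}{983} \approx 0.17294$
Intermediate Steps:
$I = \frac{983}{170}$ ($I = \frac{27524}{4760} = 27524 \cdot \frac{1}{4760} = \frac{983}{170} \approx 5.7824$)
$\frac{1}{I} = \frac{1}{\frac{983}{170}} = \frac{170}{983}$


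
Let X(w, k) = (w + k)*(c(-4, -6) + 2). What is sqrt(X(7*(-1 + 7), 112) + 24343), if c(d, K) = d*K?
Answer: sqrt(28347) ≈ 168.37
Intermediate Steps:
c(d, K) = K*d
X(w, k) = 26*k + 26*w (X(w, k) = (w + k)*(-6*(-4) + 2) = (k + w)*(24 + 2) = (k + w)*26 = 26*k + 26*w)
sqrt(X(7*(-1 + 7), 112) + 24343) = sqrt((26*112 + 26*(7*(-1 + 7))) + 24343) = sqrt((2912 + 26*(7*6)) + 24343) = sqrt((2912 + 26*42) + 24343) = sqrt((2912 + 1092) + 24343) = sqrt(4004 + 24343) = sqrt(28347)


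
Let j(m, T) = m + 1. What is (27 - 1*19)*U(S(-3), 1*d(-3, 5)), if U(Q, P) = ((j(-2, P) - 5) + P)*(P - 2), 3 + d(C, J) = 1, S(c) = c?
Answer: 256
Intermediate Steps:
d(C, J) = -2 (d(C, J) = -3 + 1 = -2)
j(m, T) = 1 + m
U(Q, P) = (-6 + P)*(-2 + P) (U(Q, P) = (((1 - 2) - 5) + P)*(P - 2) = ((-1 - 5) + P)*(-2 + P) = (-6 + P)*(-2 + P))
(27 - 1*19)*U(S(-3), 1*d(-3, 5)) = (27 - 1*19)*(12 + (1*(-2))² - 8*(-2)) = (27 - 19)*(12 + (-2)² - 8*(-2)) = 8*(12 + 4 + 16) = 8*32 = 256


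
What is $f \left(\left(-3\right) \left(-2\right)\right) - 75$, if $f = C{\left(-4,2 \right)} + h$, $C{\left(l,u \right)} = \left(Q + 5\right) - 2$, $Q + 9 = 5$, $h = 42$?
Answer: $171$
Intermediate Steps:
$Q = -4$ ($Q = -9 + 5 = -4$)
$C{\left(l,u \right)} = -1$ ($C{\left(l,u \right)} = \left(-4 + 5\right) - 2 = 1 - 2 = -1$)
$f = 41$ ($f = -1 + 42 = 41$)
$f \left(\left(-3\right) \left(-2\right)\right) - 75 = 41 \left(\left(-3\right) \left(-2\right)\right) - 75 = 41 \cdot 6 - 75 = 246 - 75 = 171$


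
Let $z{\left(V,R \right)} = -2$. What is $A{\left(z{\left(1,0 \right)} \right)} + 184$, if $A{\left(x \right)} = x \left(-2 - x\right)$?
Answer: $184$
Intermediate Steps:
$A{\left(z{\left(1,0 \right)} \right)} + 184 = \left(-1\right) \left(-2\right) \left(2 - 2\right) + 184 = \left(-1\right) \left(-2\right) 0 + 184 = 0 + 184 = 184$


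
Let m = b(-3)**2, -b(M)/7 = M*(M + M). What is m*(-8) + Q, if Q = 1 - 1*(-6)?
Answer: -127001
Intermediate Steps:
b(M) = -14*M**2 (b(M) = -7*M*(M + M) = -7*M*2*M = -14*M**2)
m = 15876 (m = (-14*(-3)**2)**2 = (-14*9)**2 = (-126)**2 = 15876)
Q = 7 (Q = 1 + 6 = 7)
m*(-8) + Q = 15876*(-8) + 7 = -127008 + 7 = -127001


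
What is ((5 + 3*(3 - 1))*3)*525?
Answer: 17325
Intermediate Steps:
((5 + 3*(3 - 1))*3)*525 = ((5 + 3*2)*3)*525 = ((5 + 6)*3)*525 = (11*3)*525 = 33*525 = 17325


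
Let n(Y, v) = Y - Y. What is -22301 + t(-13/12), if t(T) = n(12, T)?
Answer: -22301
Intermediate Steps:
n(Y, v) = 0
t(T) = 0
-22301 + t(-13/12) = -22301 + 0 = -22301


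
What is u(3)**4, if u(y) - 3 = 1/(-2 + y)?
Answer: 256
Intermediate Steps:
u(y) = 3 + 1/(-2 + y)
u(3)**4 = ((-5 + 3*3)/(-2 + 3))**4 = ((-5 + 9)/1)**4 = (1*4)**4 = 4**4 = 256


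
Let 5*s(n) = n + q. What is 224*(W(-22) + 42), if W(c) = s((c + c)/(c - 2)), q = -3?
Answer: 140336/15 ≈ 9355.7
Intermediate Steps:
s(n) = -⅗ + n/5 (s(n) = (n - 3)/5 = (-3 + n)/5 = -⅗ + n/5)
W(c) = -⅗ + 2*c/(5*(-2 + c)) (W(c) = -⅗ + ((c + c)/(c - 2))/5 = -⅗ + ((2*c)/(-2 + c))/5 = -⅗ + (2*c/(-2 + c))/5 = -⅗ + 2*c/(5*(-2 + c)))
224*(W(-22) + 42) = 224*((6 - 1*(-22))/(5*(-2 - 22)) + 42) = 224*((⅕)*(6 + 22)/(-24) + 42) = 224*((⅕)*(-1/24)*28 + 42) = 224*(-7/30 + 42) = 224*(1253/30) = 140336/15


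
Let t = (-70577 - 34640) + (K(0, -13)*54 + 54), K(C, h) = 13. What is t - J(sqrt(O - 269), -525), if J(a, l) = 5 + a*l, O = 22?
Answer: -104466 + 525*I*sqrt(247) ≈ -1.0447e+5 + 8251.0*I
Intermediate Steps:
t = -104461 (t = (-70577 - 34640) + (13*54 + 54) = -105217 + (702 + 54) = -105217 + 756 = -104461)
t - J(sqrt(O - 269), -525) = -104461 - (5 + sqrt(22 - 269)*(-525)) = -104461 - (5 + sqrt(-247)*(-525)) = -104461 - (5 + (I*sqrt(247))*(-525)) = -104461 - (5 - 525*I*sqrt(247)) = -104461 + (-5 + 525*I*sqrt(247)) = -104466 + 525*I*sqrt(247)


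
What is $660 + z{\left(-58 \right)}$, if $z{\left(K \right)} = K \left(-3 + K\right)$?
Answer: $4198$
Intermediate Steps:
$660 + z{\left(-58 \right)} = 660 - 58 \left(-3 - 58\right) = 660 - -3538 = 660 + 3538 = 4198$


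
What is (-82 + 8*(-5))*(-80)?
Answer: 9760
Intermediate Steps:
(-82 + 8*(-5))*(-80) = (-82 - 40)*(-80) = -122*(-80) = 9760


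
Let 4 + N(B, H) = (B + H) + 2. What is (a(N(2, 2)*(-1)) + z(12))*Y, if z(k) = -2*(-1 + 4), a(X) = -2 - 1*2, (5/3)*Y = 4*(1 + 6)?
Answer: -168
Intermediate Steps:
N(B, H) = -2 + B + H (N(B, H) = -4 + ((B + H) + 2) = -4 + (2 + B + H) = -2 + B + H)
Y = 84/5 (Y = 3*(4*(1 + 6))/5 = 3*(4*7)/5 = (⅗)*28 = 84/5 ≈ 16.800)
a(X) = -4 (a(X) = -2 - 2 = -4)
z(k) = -6 (z(k) = -2*3 = -6)
(a(N(2, 2)*(-1)) + z(12))*Y = (-4 - 6)*(84/5) = -10*84/5 = -168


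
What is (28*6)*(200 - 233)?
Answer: -5544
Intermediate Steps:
(28*6)*(200 - 233) = 168*(-33) = -5544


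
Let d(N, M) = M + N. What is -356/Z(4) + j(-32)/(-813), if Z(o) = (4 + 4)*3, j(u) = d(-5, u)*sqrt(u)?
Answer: -89/6 + 148*I*sqrt(2)/813 ≈ -14.833 + 0.25745*I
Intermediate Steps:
j(u) = sqrt(u)*(-5 + u) (j(u) = (u - 5)*sqrt(u) = (-5 + u)*sqrt(u) = sqrt(u)*(-5 + u))
Z(o) = 24 (Z(o) = 8*3 = 24)
-356/Z(4) + j(-32)/(-813) = -356/24 + (sqrt(-32)*(-5 - 32))/(-813) = -356*1/24 + ((4*I*sqrt(2))*(-37))*(-1/813) = -89/6 - 148*I*sqrt(2)*(-1/813) = -89/6 + 148*I*sqrt(2)/813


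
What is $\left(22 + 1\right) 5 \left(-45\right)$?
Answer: $-5175$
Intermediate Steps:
$\left(22 + 1\right) 5 \left(-45\right) = 23 \cdot 5 \left(-45\right) = 115 \left(-45\right) = -5175$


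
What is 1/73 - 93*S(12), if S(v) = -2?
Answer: 13579/73 ≈ 186.01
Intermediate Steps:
1/73 - 93*S(12) = 1/73 - 93*(-2) = 1*(1/73) + 186 = 1/73 + 186 = 13579/73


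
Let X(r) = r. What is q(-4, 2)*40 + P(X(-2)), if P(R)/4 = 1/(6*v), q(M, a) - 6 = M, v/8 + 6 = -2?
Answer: 7679/96 ≈ 79.990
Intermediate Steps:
v = -64 (v = -48 + 8*(-2) = -48 - 16 = -64)
q(M, a) = 6 + M
P(R) = -1/96 (P(R) = 4*(1/(6*(-64))) = 4*((⅙)*(-1/64)) = 4*(-1/384) = -1/96)
q(-4, 2)*40 + P(X(-2)) = (6 - 4)*40 - 1/96 = 2*40 - 1/96 = 80 - 1/96 = 7679/96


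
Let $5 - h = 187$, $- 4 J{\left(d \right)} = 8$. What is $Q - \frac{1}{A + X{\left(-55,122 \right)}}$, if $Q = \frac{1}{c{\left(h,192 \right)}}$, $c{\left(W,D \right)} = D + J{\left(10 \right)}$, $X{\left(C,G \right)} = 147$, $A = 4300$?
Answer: $\frac{4257}{844930} \approx 0.0050383$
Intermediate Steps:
$J{\left(d \right)} = -2$ ($J{\left(d \right)} = \left(- \frac{1}{4}\right) 8 = -2$)
$h = -182$ ($h = 5 - 187 = -182$)
$c{\left(W,D \right)} = -2 + D$ ($c{\left(W,D \right)} = D - 2 = -2 + D$)
$Q = \frac{1}{190}$ ($Q = \frac{1}{-2 + 192} = \frac{1}{190} \approx 0.0052632$)
$Q - \frac{1}{A + X{\left(-55,122 \right)}} = \frac{1}{190} - \frac{1}{4300 + 147} = \frac{1}{190} - \frac{1}{4447} = \frac{4257}{844930}$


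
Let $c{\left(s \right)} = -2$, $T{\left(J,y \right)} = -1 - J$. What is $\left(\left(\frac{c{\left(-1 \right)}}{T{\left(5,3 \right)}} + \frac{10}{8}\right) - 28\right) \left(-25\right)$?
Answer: $\frac{7925}{12} \approx 660.42$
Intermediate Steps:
$\left(\left(\frac{c{\left(-1 \right)}}{T{\left(5,3 \right)}} + \frac{10}{8}\right) - 28\right) \left(-25\right) = \left(\left(- \frac{2}{-1 - 5} + \frac{10}{8}\right) - 28\right) \left(-25\right) = \left(\left(- \frac{2}{-1 - 5} + 10 \cdot \frac{1}{8}\right) - 28\right) \left(-25\right) = \left(\left(- \frac{2}{-6} + \frac{5}{4}\right) - 28\right) \left(-25\right) = \left(\left(\left(-2\right) \left(- \frac{1}{6}\right) + \frac{5}{4}\right) - 28\right) \left(-25\right) = \left(\left(\frac{1}{3} + \frac{5}{4}\right) - 28\right) \left(-25\right) = \left(\frac{19}{12} - 28\right) \left(-25\right) = \left(- \frac{317}{12}\right) \left(-25\right) = \frac{7925}{12}$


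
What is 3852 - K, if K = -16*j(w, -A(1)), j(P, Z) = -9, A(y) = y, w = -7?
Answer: 3708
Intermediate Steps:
K = 144 (K = -16*(-9) = 144)
3852 - K = 3852 - 1*144 = 3852 - 144 = 3708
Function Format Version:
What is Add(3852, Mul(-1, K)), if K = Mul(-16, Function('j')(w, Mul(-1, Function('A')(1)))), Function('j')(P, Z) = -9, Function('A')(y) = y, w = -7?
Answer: 3708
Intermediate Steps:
K = 144 (K = Mul(-16, -9) = 144)
Add(3852, Mul(-1, K)) = Add(3852, Mul(-1, 144)) = Add(3852, -144) = 3708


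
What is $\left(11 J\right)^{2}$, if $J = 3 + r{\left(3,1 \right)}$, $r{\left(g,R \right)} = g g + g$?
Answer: $27225$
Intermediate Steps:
$r{\left(g,R \right)} = g + g^{2}$ ($r{\left(g,R \right)} = g^{2} + g = g + g^{2}$)
$J = 15$ ($J = 3 + 3 \left(1 + 3\right) = 3 + 3 \cdot 4 = 3 + 12 = 15$)
$\left(11 J\right)^{2} = \left(11 \cdot 15\right)^{2} = 165^{2} = 27225$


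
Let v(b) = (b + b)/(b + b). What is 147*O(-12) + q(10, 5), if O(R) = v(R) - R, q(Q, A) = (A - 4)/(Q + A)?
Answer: 28666/15 ≈ 1911.1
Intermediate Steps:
q(Q, A) = (-4 + A)/(A + Q)
v(b) = 1 (v(b) = (2*b)/((2*b)) = (2*b)*(1/(2*b)) = 1)
O(R) = 1 - R
147*O(-12) + q(10, 5) = 147*(1 - 1*(-12)) + (-4 + 5)/(5 + 10) = 147*(1 + 12) + 1/15 = 147*13 + (1/15)*1 = 1911 + 1/15 = 28666/15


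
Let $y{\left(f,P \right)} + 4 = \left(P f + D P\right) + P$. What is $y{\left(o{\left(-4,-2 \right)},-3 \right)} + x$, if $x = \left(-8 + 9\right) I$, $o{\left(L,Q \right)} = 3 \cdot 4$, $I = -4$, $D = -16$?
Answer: $1$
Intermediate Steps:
$o{\left(L,Q \right)} = 12$
$x = -4$ ($x = \left(-8 + 9\right) \left(-4\right) = 1 \left(-4\right) = -4$)
$y{\left(f,P \right)} = -4 - 15 P + P f$ ($y{\left(f,P \right)} = -4 + \left(\left(P f - 16 P\right) + P\right) = -4 + \left(\left(- 16 P + P f\right) + P\right) = -4 + \left(- 15 P + P f\right) = -4 - 15 P + P f$)
$y{\left(o{\left(-4,-2 \right)},-3 \right)} + x = \left(-4 - -45 - 36\right) - 4 = \left(-4 + 45 - 36\right) - 4 = 5 - 4 = 1$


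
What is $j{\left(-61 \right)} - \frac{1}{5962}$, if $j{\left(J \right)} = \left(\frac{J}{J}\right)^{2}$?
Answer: $\frac{5961}{5962} \approx 0.99983$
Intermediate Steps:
$j{\left(J \right)} = 1$ ($j{\left(J \right)} = 1^{2} = 1$)
$j{\left(-61 \right)} - \frac{1}{5962} = 1 - \frac{1}{5962} = \frac{5961}{5962}$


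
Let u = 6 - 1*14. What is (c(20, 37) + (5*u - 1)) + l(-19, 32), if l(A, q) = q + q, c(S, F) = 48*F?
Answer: 1799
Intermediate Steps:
l(A, q) = 2*q
u = -8 (u = 6 - 14 = -8)
(c(20, 37) + (5*u - 1)) + l(-19, 32) = (48*37 + (5*(-8) - 1)) + 2*32 = (1776 + (-40 - 1)) + 64 = (1776 - 41) + 64 = 1735 + 64 = 1799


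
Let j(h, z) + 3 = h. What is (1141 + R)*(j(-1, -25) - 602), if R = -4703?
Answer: 2158572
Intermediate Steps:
j(h, z) = -3 + h
(1141 + R)*(j(-1, -25) - 602) = (1141 - 4703)*((-3 - 1) - 602) = -3562*(-4 - 602) = -3562*(-606) = 2158572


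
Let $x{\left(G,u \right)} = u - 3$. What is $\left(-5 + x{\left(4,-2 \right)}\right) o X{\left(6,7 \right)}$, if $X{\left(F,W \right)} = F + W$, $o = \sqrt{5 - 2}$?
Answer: $- 130 \sqrt{3} \approx -225.17$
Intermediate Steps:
$x{\left(G,u \right)} = -3 + u$ ($x{\left(G,u \right)} = u - 3 = -3 + u$)
$o = \sqrt{3} \approx 1.732$
$\left(-5 + x{\left(4,-2 \right)}\right) o X{\left(6,7 \right)} = \left(-5 - 5\right) \sqrt{3} \left(6 + 7\right) = \left(-5 - 5\right) \sqrt{3} \cdot 13 = - 10 \sqrt{3} \cdot 13 = - 130 \sqrt{3}$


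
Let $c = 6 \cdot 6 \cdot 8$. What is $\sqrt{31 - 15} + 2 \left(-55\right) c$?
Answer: $-31676$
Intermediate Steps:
$c = 288$ ($c = 36 \cdot 8 = 288$)
$\sqrt{31 - 15} + 2 \left(-55\right) c = \sqrt{31 - 15} + 2 \left(-55\right) 288 = \sqrt{16} - 31680 = 4 - 31680 = -31676$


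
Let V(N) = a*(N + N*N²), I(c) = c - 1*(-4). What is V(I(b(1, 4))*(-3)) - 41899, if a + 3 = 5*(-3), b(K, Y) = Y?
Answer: 207365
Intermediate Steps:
I(c) = 4 + c (I(c) = c + 4 = 4 + c)
a = -18 (a = -3 + 5*(-3) = -3 - 15 = -18)
V(N) = -18*N - 18*N³ (V(N) = -18*(N + N*N²) = -18*(N + N³) = -18*N - 18*N³)
V(I(b(1, 4))*(-3)) - 41899 = -18*(4 + 4)*(-3)*(1 + ((4 + 4)*(-3))²) - 41899 = -18*8*(-3)*(1 + (8*(-3))²) - 41899 = -18*(-24)*(1 + (-24)²) - 41899 = -18*(-24)*(1 + 576) - 41899 = -18*(-24)*577 - 41899 = 249264 - 41899 = 207365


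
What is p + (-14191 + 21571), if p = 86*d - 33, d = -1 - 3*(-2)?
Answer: 7777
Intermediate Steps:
d = 5 (d = -1 + 6 = 5)
p = 397 (p = 86*5 - 33 = 430 - 33 = 397)
p + (-14191 + 21571) = 397 + (-14191 + 21571) = 397 + 7380 = 7777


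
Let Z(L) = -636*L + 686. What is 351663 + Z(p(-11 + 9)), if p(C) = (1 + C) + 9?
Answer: 347261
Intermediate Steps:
p(C) = 10 + C
Z(L) = 686 - 636*L
351663 + Z(p(-11 + 9)) = 351663 + (686 - 636*(10 + (-11 + 9))) = 351663 + (686 - 636*(10 - 2)) = 351663 + (686 - 636*8) = 351663 + (686 - 5088) = 351663 - 4402 = 347261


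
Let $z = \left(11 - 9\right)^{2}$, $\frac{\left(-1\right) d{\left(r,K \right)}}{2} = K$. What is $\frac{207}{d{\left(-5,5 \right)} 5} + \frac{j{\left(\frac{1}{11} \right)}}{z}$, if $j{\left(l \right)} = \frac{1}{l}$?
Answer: $- \frac{139}{100} \approx -1.39$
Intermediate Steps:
$d{\left(r,K \right)} = - 2 K$
$z = 4$ ($z = 2^{2} = 4$)
$\frac{207}{d{\left(-5,5 \right)} 5} + \frac{j{\left(\frac{1}{11} \right)}}{z} = \frac{207}{\left(-2\right) 5 \cdot 5} + \frac{1}{\frac{1}{11} \cdot 4} = \frac{207}{\left(-10\right) 5} + \frac{1}{\frac{1}{11}} \cdot \frac{1}{4} = \frac{207}{-50} + 11 \cdot \frac{1}{4} = 207 \left(- \frac{1}{50}\right) + \frac{11}{4} = - \frac{207}{50} + \frac{11}{4} = - \frac{139}{100}$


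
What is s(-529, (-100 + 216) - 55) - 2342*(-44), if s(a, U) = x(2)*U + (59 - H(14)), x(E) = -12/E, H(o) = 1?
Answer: 102740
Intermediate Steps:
s(a, U) = 58 - 6*U (s(a, U) = (-12/2)*U + (59 - 1*1) = (-12*1/2)*U + (59 - 1) = -6*U + 58 = 58 - 6*U)
s(-529, (-100 + 216) - 55) - 2342*(-44) = (58 - 6*((-100 + 216) - 55)) - 2342*(-44) = (58 - 6*(116 - 55)) + 103048 = (58 - 6*61) + 103048 = (58 - 366) + 103048 = -308 + 103048 = 102740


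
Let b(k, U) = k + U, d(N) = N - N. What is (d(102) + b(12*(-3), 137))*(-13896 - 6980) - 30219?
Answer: -2138695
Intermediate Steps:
d(N) = 0
b(k, U) = U + k
(d(102) + b(12*(-3), 137))*(-13896 - 6980) - 30219 = (0 + (137 + 12*(-3)))*(-13896 - 6980) - 30219 = (0 + (137 - 36))*(-20876) - 30219 = (0 + 101)*(-20876) - 30219 = 101*(-20876) - 30219 = -2108476 - 30219 = -2138695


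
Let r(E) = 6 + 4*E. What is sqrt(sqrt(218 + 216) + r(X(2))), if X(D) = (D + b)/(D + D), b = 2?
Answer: sqrt(10 + sqrt(434)) ≈ 5.5527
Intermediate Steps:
X(D) = (2 + D)/(2*D) (X(D) = (D + 2)/(D + D) = (2 + D)/((2*D)) = (2 + D)*(1/(2*D)) = (2 + D)/(2*D))
sqrt(sqrt(218 + 216) + r(X(2))) = sqrt(sqrt(218 + 216) + (6 + 4*((1/2)*(2 + 2)/2))) = sqrt(sqrt(434) + (6 + 4*((1/2)*(1/2)*4))) = sqrt(sqrt(434) + (6 + 4*1)) = sqrt(sqrt(434) + (6 + 4)) = sqrt(sqrt(434) + 10) = sqrt(10 + sqrt(434))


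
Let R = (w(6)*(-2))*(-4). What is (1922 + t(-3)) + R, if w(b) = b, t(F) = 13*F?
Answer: 1931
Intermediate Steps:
R = 48 (R = (6*(-2))*(-4) = -12*(-4) = 48)
(1922 + t(-3)) + R = (1922 + 13*(-3)) + 48 = (1922 - 39) + 48 = 1883 + 48 = 1931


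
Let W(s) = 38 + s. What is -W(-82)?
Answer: 44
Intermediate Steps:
-W(-82) = -(38 - 82) = -1*(-44) = 44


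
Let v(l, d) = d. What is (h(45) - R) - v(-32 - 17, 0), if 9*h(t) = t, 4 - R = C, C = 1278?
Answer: 1279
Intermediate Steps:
R = -1274 (R = 4 - 1*1278 = 4 - 1278 = -1274)
h(t) = t/9
(h(45) - R) - v(-32 - 17, 0) = ((⅑)*45 - 1*(-1274)) - 1*0 = (5 + 1274) + 0 = 1279 + 0 = 1279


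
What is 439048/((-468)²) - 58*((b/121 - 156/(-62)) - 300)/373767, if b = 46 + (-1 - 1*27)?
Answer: 26238060307291/12794652155142 ≈ 2.0507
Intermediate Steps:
b = 18 (b = 46 + (-1 - 27) = 46 - 28 = 18)
439048/((-468)²) - 58*((b/121 - 156/(-62)) - 300)/373767 = 439048/((-468)²) - 58*((18/121 - 156/(-62)) - 300)/373767 = 439048/219024 - 58*((18*(1/121) - 156*(-1/62)) - 300)*(1/373767) = 439048*(1/219024) - 58*((18/121 + 78/31) - 300)*(1/373767) = 54881/27378 - 58*(9996/3751 - 300)*(1/373767) = 54881/27378 - 58*(-1115304/3751)*(1/373767) = 54881/27378 + (64687632/3751)*(1/373767) = 54881/27378 + 21562544/467333339 = 26238060307291/12794652155142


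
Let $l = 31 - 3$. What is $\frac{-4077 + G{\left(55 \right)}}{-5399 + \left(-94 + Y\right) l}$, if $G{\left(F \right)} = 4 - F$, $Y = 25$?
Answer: $\frac{4128}{7331} \approx 0.56309$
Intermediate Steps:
$l = 28$
$\frac{-4077 + G{\left(55 \right)}}{-5399 + \left(-94 + Y\right) l} = \frac{-4077 + \left(4 - 55\right)}{-5399 + \left(-94 + 25\right) 28} = \frac{-4077 + \left(4 - 55\right)}{-5399 - 1932} = \frac{-4077 - 51}{-5399 - 1932} = - \frac{4128}{-7331} = \left(-4128\right) \left(- \frac{1}{7331}\right) = \frac{4128}{7331}$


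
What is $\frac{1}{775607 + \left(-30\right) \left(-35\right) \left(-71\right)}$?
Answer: $\frac{1}{701057} \approx 1.4264 \cdot 10^{-6}$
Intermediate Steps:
$\frac{1}{775607 + \left(-30\right) \left(-35\right) \left(-71\right)} = \frac{1}{775607 + 1050 \left(-71\right)} = \frac{1}{775607 - 74550} = \frac{1}{701057}$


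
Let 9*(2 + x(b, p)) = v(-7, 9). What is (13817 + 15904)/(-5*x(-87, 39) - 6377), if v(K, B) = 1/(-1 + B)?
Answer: -2139912/458429 ≈ -4.6679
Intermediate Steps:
x(b, p) = -143/72 (x(b, p) = -2 + 1/(9*(-1 + 9)) = -2 + (1/9)/8 = -2 + (1/9)*(1/8) = -2 + 1/72 = -143/72)
(13817 + 15904)/(-5*x(-87, 39) - 6377) = (13817 + 15904)/(-5*(-143/72) - 6377) = 29721/(715/72 - 6377) = 29721/(-458429/72) = 29721*(-72/458429) = -2139912/458429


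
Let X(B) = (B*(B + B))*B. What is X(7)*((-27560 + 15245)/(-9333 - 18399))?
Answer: 1408015/4622 ≈ 304.63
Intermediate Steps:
X(B) = 2*B**3 (X(B) = (B*(2*B))*B = (2*B**2)*B = 2*B**3)
X(7)*((-27560 + 15245)/(-9333 - 18399)) = (2*7**3)*((-27560 + 15245)/(-9333 - 18399)) = (2*343)*(-12315/(-27732)) = 686*(-12315*(-1/27732)) = 686*(4105/9244) = 1408015/4622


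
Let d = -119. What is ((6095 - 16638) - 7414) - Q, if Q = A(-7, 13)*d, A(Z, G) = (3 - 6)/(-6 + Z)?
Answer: -233084/13 ≈ -17930.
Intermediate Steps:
A(Z, G) = -3/(-6 + Z)
Q = -357/13 (Q = -3/(-6 - 7)*(-119) = -3/(-13)*(-119) = -3*(-1/13)*(-119) = (3/13)*(-119) = -357/13 ≈ -27.462)
((6095 - 16638) - 7414) - Q = ((6095 - 16638) - 7414) - 1*(-357/13) = (-10543 - 7414) + 357/13 = -17957 + 357/13 = -233084/13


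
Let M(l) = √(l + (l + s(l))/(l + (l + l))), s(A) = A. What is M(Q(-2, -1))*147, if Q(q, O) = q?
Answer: 98*I*√3 ≈ 169.74*I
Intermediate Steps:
M(l) = √(⅔ + l) (M(l) = √(l + (l + l)/(l + (l + l))) = √(l + (2*l)/(l + 2*l)) = √(l + (2*l)/((3*l))) = √(l + (2*l)*(1/(3*l))) = √(l + ⅔) = √(⅔ + l))
M(Q(-2, -1))*147 = (√(6 + 9*(-2))/3)*147 = (√(6 - 18)/3)*147 = (√(-12)/3)*147 = ((2*I*√3)/3)*147 = (2*I*√3/3)*147 = 98*I*√3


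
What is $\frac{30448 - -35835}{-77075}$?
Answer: $- \frac{66283}{77075} \approx -0.85998$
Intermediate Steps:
$\frac{30448 - -35835}{-77075} = \left(30448 + 35835\right) \left(- \frac{1}{77075}\right) = 66283 \left(- \frac{1}{77075}\right) = - \frac{66283}{77075}$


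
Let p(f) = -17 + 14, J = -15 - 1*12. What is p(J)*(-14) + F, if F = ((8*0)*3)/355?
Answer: 42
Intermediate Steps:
J = -27 (J = -15 - 12 = -27)
F = 0 (F = (0*3)*(1/355) = 0*(1/355) = 0)
p(f) = -3
p(J)*(-14) + F = -3*(-14) + 0 = 42 + 0 = 42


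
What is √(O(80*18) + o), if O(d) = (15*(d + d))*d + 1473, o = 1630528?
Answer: √63840001 ≈ 7990.0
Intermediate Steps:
O(d) = 1473 + 30*d² (O(d) = (15*(2*d))*d + 1473 = (30*d)*d + 1473 = 30*d² + 1473 = 1473 + 30*d²)
√(O(80*18) + o) = √((1473 + 30*(80*18)²) + 1630528) = √((1473 + 30*1440²) + 1630528) = √((1473 + 30*2073600) + 1630528) = √((1473 + 62208000) + 1630528) = √(62209473 + 1630528) = √63840001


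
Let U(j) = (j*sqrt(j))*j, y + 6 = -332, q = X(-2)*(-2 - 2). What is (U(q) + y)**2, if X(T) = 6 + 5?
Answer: -164801980 - 2617472*I*sqrt(11) ≈ -1.648e+8 - 8.6812e+6*I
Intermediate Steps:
X(T) = 11
q = -44 (q = 11*(-2 - 2) = 11*(-4) = -44)
y = -338 (y = -6 - 332 = -338)
U(j) = j**(5/2) (U(j) = j**(3/2)*j = j**(5/2))
(U(q) + y)**2 = ((-44)**(5/2) - 338)**2 = (3872*I*sqrt(11) - 338)**2 = (-338 + 3872*I*sqrt(11))**2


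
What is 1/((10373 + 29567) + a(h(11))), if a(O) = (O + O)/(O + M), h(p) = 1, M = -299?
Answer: 149/5951059 ≈ 2.5038e-5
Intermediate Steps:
a(O) = 2*O/(-299 + O) (a(O) = (O + O)/(O - 299) = (2*O)/(-299 + O) = 2*O/(-299 + O))
1/((10373 + 29567) + a(h(11))) = 1/((10373 + 29567) + 2*1/(-299 + 1)) = 1/(39940 + 2*1/(-298)) = 1/(39940 + 2*1*(-1/298)) = 1/(39940 - 1/149) = 1/(5951059/149) = 149/5951059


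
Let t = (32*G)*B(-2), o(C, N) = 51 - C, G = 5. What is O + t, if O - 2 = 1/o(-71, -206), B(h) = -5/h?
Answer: 49045/122 ≈ 402.01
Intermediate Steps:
t = 400 (t = (32*5)*(-5/(-2)) = 160*(-5*(-½)) = 160*(5/2) = 400)
O = 245/122 (O = 2 + 1/(51 - 1*(-71)) = 2 + 1/(51 + 71) = 2 + 1/122 = 245/122 ≈ 2.0082)
O + t = 245/122 + 400 = 49045/122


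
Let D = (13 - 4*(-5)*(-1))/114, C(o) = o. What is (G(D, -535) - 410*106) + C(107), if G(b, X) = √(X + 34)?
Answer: -43353 + I*√501 ≈ -43353.0 + 22.383*I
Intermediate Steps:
D = -7/114 (D = (13 + 20*(-1))*(1/114) = (13 - 20)*(1/114) = -7*1/114 = -7/114 ≈ -0.061404)
G(b, X) = √(34 + X)
(G(D, -535) - 410*106) + C(107) = (√(34 - 535) - 410*106) + 107 = (√(-501) - 43460) + 107 = (I*√501 - 43460) + 107 = (-43460 + I*√501) + 107 = -43353 + I*√501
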